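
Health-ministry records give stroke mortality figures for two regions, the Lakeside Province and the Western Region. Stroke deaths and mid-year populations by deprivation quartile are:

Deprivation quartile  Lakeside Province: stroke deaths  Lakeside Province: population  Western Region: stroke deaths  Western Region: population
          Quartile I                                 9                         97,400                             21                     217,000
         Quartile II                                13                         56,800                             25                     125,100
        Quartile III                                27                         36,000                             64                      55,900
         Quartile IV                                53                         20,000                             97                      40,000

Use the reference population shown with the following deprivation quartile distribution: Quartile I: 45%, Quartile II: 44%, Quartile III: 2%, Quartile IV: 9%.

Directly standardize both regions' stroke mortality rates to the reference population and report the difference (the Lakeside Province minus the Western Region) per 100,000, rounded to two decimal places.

Deprivation-specific rates per 100,000 for the Lakeside Province: 9.24, 22.89, 75.00, 265.00.
For the Western Region: 9.68, 19.98, 114.49, 242.50.
Standard weights: 0.45, 0.44, 0.02, 0.09.
The Lakeside Province: 0.4500×9.24 + 0.4400×22.89 + 0.0200×75.00 + 0.0900×265.00 = 39.5785 per 100,000.
The Western Region: 0.4500×9.68 + 0.4400×19.98 + 0.0200×114.49 + 0.0900×242.50 = 37.2626 per 100,000.
Difference = 39.5785 − 37.2626 = 2.3159.

2.32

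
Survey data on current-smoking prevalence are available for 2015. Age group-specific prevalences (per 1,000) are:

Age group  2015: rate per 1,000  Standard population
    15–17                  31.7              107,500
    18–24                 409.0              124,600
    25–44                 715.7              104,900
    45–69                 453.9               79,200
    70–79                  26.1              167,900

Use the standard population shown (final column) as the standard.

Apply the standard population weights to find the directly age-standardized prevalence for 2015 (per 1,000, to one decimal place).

290.7

Standard total = 584,100; weights = 0.1840, 0.2133, 0.1796, 0.1356, 0.2875.
Standardized rate: 0.1840×31.7 + 0.2133×409.0 + 0.1796×715.7 + 0.1356×453.9 + 0.2875×26.1 = 290.6645 per 1,000.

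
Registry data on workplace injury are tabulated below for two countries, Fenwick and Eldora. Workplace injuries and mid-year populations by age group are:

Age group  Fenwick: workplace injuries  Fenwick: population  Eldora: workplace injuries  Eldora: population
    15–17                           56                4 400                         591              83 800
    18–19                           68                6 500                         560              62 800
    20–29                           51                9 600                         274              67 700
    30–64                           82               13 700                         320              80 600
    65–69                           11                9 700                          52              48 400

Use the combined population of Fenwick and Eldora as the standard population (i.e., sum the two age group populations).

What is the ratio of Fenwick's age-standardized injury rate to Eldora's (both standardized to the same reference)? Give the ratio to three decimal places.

1.452

Age-specific rates per 10 000 for Fenwick: 127.27, 104.62, 53.13, 59.85, 11.34.
For Eldora: 70.53, 89.17, 40.47, 39.70, 10.74.
Combined standard total = 387 200; weights = 0.2278, 0.1790, 0.1996, 0.2435, 0.1501.
Fenwick: 0.2278×127.27 + 0.1790×104.62 + 0.1996×53.13 + 0.2435×59.85 + 0.1501×11.34 = 74.5996 per 10 000.
Eldora: 0.2278×70.53 + 0.1790×89.17 + 0.1996×40.47 + 0.2435×39.70 + 0.1501×10.74 = 51.3859 per 10 000.
Ratio = 74.5996 ÷ 51.3859 = 1.45175.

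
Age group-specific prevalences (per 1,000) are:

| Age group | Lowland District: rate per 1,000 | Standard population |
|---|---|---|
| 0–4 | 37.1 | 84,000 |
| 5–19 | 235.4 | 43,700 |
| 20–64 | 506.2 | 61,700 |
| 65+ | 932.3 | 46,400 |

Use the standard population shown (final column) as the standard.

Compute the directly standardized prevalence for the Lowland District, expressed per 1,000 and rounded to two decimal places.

Standard total = 235,800; weights = 0.3562, 0.1853, 0.2617, 0.1968.
Standardized rate: 0.3562×37.1 + 0.1853×235.4 + 0.2617×506.2 + 0.1968×932.3 = 372.7508 per 1,000.

372.75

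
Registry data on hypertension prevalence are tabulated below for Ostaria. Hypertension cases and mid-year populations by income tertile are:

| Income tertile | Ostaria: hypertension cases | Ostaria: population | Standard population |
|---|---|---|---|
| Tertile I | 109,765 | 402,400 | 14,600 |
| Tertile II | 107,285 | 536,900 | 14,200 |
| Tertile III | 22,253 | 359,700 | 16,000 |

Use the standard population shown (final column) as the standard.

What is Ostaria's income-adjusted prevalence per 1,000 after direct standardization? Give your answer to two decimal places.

Income-specific rates per 1,000 for Ostaria: 272.776, 199.823, 61.865.
Standard total = 44,800; weights = 0.3259, 0.3170, 0.3571.
Standardized rate: 0.3259×272.776 + 0.3170×199.823 + 0.3571×61.865 = 174.3273 per 1,000.

174.33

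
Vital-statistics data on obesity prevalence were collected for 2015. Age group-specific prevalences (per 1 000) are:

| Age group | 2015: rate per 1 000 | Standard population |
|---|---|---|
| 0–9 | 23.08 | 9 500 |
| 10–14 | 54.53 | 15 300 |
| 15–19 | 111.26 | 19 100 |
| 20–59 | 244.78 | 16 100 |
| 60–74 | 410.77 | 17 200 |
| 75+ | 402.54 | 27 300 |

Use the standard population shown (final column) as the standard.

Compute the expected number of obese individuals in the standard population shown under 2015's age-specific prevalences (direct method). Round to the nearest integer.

Expected obese individuals = Σ (standard pop × age-specific rate ÷ 1 000)
= 9 500×23.08/1 000 + 15 300×54.53/1 000 + 19 100×111.26/1 000 + 16 100×244.78/1 000 + 17 200×410.77/1 000 + 27 300×402.54/1 000
= 219.26 + 834.31 + 2125.07 + 3940.96 + 7065.24 + 10989.34 = 25174.18.

25174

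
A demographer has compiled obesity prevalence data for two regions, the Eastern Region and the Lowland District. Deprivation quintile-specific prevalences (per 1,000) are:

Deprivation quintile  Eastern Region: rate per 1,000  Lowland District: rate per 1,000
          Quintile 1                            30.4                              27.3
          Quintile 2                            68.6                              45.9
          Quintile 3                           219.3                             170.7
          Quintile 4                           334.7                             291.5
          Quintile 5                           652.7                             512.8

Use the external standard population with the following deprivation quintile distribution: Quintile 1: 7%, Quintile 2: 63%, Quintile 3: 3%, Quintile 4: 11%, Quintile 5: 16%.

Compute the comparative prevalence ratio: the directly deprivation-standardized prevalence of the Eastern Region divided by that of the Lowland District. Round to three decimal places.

Standard weights: 0.07, 0.63, 0.03, 0.11, 0.16.
The Eastern Region: 0.0700×30.4 + 0.6300×68.6 + 0.0300×219.3 + 0.1100×334.7 + 0.1600×652.7 = 193.1740 per 1,000.
The Lowland District: 0.0700×27.3 + 0.6300×45.9 + 0.0300×170.7 + 0.1100×291.5 + 0.1600×512.8 = 150.0620 per 1,000.
Ratio = 193.1740 ÷ 150.0620 = 1.28729.

1.287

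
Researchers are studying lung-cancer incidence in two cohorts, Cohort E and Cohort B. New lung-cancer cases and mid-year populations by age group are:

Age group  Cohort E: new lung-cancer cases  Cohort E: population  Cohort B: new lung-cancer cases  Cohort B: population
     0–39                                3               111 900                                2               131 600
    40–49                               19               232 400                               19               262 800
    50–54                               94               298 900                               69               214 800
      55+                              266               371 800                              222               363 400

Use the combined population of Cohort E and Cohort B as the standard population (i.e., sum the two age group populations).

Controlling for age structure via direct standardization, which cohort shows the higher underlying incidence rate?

Cohort E

Age-specific rates per 100 000 for Cohort E: 2.68, 8.18, 31.45, 71.54.
For Cohort B: 1.52, 7.23, 32.12, 61.09.
Combined standard total = 1 987 600; weights = 0.1225, 0.2491, 0.2585, 0.3699.
Cohort E: 0.1225×2.68 + 0.2491×8.18 + 0.2585×31.45 + 0.3699×71.54 = 36.9569 per 100 000.
Cohort B: 0.1225×1.52 + 0.2491×7.23 + 0.2585×32.12 + 0.3699×61.09 = 32.8864 per 100 000.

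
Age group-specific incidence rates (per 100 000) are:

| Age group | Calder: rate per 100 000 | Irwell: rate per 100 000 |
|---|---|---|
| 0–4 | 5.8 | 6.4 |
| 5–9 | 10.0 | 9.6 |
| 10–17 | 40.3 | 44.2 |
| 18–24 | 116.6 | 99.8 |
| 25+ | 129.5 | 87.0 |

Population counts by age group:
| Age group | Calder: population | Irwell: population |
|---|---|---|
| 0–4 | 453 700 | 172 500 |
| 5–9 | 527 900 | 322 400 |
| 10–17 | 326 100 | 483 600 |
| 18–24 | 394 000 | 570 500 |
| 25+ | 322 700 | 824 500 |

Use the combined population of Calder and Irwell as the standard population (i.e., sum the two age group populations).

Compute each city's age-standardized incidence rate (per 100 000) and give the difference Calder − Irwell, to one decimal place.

Combined standard total = 4 397 900; weights = 0.1424, 0.1933, 0.1841, 0.2193, 0.2609.
Calder: 0.1424×5.8 + 0.1933×10.0 + 0.1841×40.3 + 0.2193×116.6 + 0.2609×129.5 = 69.5307 per 100 000.
Irwell: 0.1424×6.4 + 0.1933×9.6 + 0.1841×44.2 + 0.2193×99.8 + 0.2609×87.0 = 55.4862 per 100 000.
Difference = 69.5307 − 55.4862 = 14.0445.

14.0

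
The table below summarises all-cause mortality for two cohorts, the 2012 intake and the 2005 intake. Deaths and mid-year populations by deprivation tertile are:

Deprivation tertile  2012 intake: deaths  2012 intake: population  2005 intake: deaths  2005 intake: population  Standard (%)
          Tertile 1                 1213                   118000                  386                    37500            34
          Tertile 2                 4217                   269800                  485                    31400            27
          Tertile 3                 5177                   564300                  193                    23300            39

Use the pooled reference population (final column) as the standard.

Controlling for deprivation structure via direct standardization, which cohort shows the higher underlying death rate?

2012 intake

Deprivation-specific rates per 1000 for the 2012 intake: 10.280, 15.630, 9.174.
For the 2005 intake: 10.293, 15.446, 8.283.
Standard weights: 0.34, 0.27, 0.39.
The 2012 intake: 0.3400×10.280 + 0.2700×15.630 + 0.3900×9.174 = 11.2931 per 1000.
The 2005 intake: 0.3400×10.293 + 0.2700×15.446 + 0.3900×8.283 = 10.9006 per 1000.
The crude rates (11.14 vs 11.54) would put the 2005 intake higher, but that reflects its deprivation composition; once standardized to a common deprivation structure, the 2012 intake has the higher underlying rate.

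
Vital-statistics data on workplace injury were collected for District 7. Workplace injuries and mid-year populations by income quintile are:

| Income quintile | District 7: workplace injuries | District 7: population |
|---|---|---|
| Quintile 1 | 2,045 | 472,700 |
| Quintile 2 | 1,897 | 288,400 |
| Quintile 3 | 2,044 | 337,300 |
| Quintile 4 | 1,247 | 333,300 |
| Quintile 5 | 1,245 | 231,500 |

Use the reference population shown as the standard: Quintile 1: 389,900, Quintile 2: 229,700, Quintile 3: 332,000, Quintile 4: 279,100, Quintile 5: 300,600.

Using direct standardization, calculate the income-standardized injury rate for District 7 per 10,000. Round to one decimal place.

Income-specific rates per 10,000 for District 7: 43.26, 65.78, 60.60, 37.41, 53.78.
Standard total = 1,531,300; weights = 0.2546, 0.1500, 0.2168, 0.1823, 0.1963.
Standardized rate: 0.2546×43.26 + 0.1500×65.78 + 0.2168×60.60 + 0.1823×37.41 + 0.1963×53.78 = 51.3968 per 10,000.

51.4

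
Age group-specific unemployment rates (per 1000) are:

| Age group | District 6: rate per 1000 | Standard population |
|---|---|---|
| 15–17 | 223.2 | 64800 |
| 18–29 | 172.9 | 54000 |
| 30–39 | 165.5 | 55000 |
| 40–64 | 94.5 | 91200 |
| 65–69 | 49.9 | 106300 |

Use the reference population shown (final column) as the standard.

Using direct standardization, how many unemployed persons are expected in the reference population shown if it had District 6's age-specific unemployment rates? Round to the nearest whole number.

46825

Expected unemployed persons = Σ (standard pop × age-specific rate ÷ 1000)
= 64800×223.2/1000 + 54000×172.9/1000 + 55000×165.5/1000 + 91200×94.5/1000 + 106300×49.9/1000
= 14463.36 + 9336.60 + 9102.50 + 8618.40 + 5304.37 = 46825.23.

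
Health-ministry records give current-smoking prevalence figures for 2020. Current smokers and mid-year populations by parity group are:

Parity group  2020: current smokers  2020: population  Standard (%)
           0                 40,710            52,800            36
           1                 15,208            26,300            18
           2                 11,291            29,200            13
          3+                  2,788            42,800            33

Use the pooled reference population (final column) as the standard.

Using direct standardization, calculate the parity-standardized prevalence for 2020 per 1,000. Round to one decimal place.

Parity-specific rates per 1,000 for 2020: 771.023, 578.251, 386.678, 65.140.
Standard weights: 0.36, 0.18, 0.13, 0.33.
Standardized rate: 0.3600×771.023 + 0.1800×578.251 + 0.1300×386.678 + 0.3300×65.140 = 453.4178 per 1,000.

453.4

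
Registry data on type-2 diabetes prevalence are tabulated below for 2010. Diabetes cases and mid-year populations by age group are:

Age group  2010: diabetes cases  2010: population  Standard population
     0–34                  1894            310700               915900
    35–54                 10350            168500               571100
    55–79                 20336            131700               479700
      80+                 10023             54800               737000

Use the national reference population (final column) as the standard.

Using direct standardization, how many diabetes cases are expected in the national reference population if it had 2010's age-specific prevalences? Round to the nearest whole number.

249532

Age-specific rates per 1000 for 2010: 6.096, 61.424, 154.412, 182.901.
Expected diabetes cases = Σ (standard pop × age-specific rate ÷ 1000)
= 915900×6.096/1000 + 571100×61.424/1000 + 479700×154.412/1000 + 737000×182.901/1000
= 5583.25 + 35079.44 + 74071.22 + 134798.38 = 249532.27.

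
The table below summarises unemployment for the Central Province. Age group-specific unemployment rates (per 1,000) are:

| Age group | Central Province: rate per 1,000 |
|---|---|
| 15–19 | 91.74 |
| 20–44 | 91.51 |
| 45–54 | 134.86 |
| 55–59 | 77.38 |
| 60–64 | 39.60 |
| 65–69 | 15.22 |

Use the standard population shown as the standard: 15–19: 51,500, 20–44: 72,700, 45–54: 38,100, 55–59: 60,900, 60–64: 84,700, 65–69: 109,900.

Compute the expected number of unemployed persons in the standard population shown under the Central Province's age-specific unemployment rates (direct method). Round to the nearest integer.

26255

Expected unemployed persons = Σ (standard pop × age-specific rate ÷ 1,000)
= 51,500×91.74/1,000 + 72,700×91.51/1,000 + 38,100×134.86/1,000 + 60,900×77.38/1,000 + 84,700×39.60/1,000 + 109,900×15.22/1,000
= 4724.61 + 6652.78 + 5138.17 + 4712.44 + 3354.12 + 1672.68 = 26254.79.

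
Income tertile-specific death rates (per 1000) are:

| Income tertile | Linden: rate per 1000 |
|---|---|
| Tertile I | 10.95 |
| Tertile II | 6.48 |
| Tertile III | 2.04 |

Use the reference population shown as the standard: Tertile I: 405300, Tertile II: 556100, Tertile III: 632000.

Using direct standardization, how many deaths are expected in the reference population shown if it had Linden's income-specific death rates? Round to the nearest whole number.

Expected deaths = Σ (standard pop × income-specific rate ÷ 1000)
= 405300×10.95/1000 + 556100×6.48/1000 + 632000×2.04/1000
= 4438.03 + 3603.53 + 1289.28 = 9330.84.

9331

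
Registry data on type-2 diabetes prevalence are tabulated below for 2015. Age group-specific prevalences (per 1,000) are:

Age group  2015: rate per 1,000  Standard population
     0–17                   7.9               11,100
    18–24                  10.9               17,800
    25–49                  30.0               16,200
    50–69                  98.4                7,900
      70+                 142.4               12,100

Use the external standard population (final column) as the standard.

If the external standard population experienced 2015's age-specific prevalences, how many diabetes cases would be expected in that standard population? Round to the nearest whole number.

Expected diabetes cases = Σ (standard pop × age-specific rate ÷ 1,000)
= 11,100×7.9/1,000 + 17,800×10.9/1,000 + 16,200×30.0/1,000 + 7,900×98.4/1,000 + 12,100×142.4/1,000
= 87.69 + 194.02 + 486.00 + 777.36 + 1723.04 = 3268.11.

3268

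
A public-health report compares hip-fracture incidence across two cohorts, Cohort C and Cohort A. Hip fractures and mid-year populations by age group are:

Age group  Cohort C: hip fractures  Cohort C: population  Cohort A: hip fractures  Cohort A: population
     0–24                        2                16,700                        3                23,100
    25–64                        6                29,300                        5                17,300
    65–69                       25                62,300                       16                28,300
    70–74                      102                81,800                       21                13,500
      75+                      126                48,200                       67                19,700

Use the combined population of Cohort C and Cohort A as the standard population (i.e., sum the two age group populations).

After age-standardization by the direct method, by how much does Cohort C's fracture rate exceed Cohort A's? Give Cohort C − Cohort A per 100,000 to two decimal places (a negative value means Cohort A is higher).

-29.99

Age-specific rates per 100,000 for Cohort C: 11.98, 20.48, 40.13, 124.69, 261.41.
For Cohort A: 12.99, 28.90, 56.54, 155.56, 340.10.
Combined standard total = 340,200; weights = 0.1170, 0.1370, 0.2663, 0.2801, 0.1996.
Cohort C: 0.1170×11.98 + 0.1370×20.48 + 0.2663×40.13 + 0.2801×124.69 + 0.1996×261.41 = 101.9980 per 100,000.
Cohort A: 0.1170×12.99 + 0.1370×28.90 + 0.2663×56.54 + 0.2801×155.56 + 0.1996×340.10 = 131.9909 per 100,000.
Difference = 101.9980 − 131.9909 = -29.9929.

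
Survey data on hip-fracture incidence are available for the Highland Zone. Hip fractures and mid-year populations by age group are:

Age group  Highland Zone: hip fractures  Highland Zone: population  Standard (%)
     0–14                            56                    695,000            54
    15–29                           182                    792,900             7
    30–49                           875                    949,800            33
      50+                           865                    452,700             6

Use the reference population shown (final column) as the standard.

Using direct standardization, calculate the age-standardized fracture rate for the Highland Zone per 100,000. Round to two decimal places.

47.82

Age-specific rates per 100,000 for the Highland Zone: 8.06, 22.95, 92.12, 191.08.
Standard weights: 0.54, 0.07, 0.33, 0.06.
Standardized rate: 0.5400×8.06 + 0.0700×22.95 + 0.3300×92.12 + 0.0600×191.08 = 47.8235 per 100,000.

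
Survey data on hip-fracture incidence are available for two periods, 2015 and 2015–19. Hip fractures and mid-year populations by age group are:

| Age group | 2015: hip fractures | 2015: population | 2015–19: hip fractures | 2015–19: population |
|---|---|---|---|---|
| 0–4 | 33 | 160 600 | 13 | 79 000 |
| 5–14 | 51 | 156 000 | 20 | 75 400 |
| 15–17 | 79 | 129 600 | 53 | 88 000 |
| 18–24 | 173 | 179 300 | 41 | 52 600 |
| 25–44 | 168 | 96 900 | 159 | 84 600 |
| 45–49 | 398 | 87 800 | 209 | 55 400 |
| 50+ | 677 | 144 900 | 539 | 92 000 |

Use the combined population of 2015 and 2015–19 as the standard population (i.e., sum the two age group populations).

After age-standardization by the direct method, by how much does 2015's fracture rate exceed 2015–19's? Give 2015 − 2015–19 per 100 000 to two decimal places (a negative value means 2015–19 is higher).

Age-specific rates per 100 000 for 2015: 20.55, 32.69, 60.96, 96.49, 173.37, 453.30, 467.22.
For 2015–19: 16.46, 26.53, 60.23, 77.95, 187.94, 377.26, 585.87.
Combined standard total = 1 482 100; weights = 0.1617, 0.1561, 0.1468, 0.1565, 0.1225, 0.0966, 0.1598.
2015: 0.1617×20.55 + 0.1561×32.69 + 0.1468×60.96 + 0.1565×96.49 + 0.1225×173.37 + 0.0966×453.30 + 0.1598×467.22 = 172.1829 per 100 000.
2015–19: 0.1617×16.46 + 0.1561×26.53 + 0.1468×60.23 + 0.1565×77.95 + 0.1225×187.94 + 0.0966×377.26 + 0.1598×585.87 = 180.9523 per 100 000.
Difference = 172.1829 − 180.9523 = -8.7694.

-8.77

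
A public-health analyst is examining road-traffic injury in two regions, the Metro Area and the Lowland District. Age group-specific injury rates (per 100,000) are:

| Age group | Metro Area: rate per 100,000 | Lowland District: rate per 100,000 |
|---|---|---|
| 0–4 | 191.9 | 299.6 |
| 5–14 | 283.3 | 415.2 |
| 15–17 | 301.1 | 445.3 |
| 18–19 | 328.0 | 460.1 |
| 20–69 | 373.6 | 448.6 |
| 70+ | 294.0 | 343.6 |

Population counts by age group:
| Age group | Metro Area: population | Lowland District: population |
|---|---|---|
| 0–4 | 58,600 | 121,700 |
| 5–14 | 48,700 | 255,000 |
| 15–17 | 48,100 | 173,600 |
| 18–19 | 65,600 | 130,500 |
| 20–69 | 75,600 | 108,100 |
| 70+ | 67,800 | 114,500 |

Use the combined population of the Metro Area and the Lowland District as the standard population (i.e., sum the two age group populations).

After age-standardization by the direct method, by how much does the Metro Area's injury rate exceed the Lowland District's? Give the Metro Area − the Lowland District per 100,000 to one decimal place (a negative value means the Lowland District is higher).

Combined standard total = 1,267,800; weights = 0.1422, 0.2395, 0.1749, 0.1547, 0.1449, 0.1438.
The Metro Area: 0.1422×191.9 + 0.2395×283.3 + 0.1749×301.1 + 0.1547×328.0 + 0.1449×373.6 + 0.1438×294.0 = 294.9511 per 100,000.
The Lowland District: 0.1422×299.6 + 0.2395×415.2 + 0.1749×445.3 + 0.1547×460.1 + 0.1449×448.6 + 0.1438×343.6 = 405.5126 per 100,000.
Difference = 294.9511 − 405.5126 = -110.5615.

-110.6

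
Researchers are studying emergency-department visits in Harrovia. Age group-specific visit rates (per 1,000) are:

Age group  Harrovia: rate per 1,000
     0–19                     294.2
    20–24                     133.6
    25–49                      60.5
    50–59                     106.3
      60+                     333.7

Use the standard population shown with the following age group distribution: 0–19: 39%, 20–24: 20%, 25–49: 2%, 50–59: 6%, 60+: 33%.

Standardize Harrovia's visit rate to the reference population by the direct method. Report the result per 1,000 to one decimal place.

Standard weights: 0.39, 0.20, 0.02, 0.06, 0.33.
Standardized rate: 0.3900×294.2 + 0.2000×133.6 + 0.0200×60.5 + 0.0600×106.3 + 0.3300×333.7 = 259.1670 per 1,000.

259.2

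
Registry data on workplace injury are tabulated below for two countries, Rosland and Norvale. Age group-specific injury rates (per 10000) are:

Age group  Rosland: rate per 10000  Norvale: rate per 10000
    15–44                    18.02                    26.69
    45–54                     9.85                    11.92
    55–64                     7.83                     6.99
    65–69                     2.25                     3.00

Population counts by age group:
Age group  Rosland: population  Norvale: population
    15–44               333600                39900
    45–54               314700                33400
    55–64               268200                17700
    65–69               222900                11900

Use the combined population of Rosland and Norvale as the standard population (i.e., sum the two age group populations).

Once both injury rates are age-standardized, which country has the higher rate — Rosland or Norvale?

Norvale

Combined standard total = 1242300; weights = 0.3007, 0.2802, 0.2301, 0.1890.
Rosland: 0.3007×18.02 + 0.2802×9.85 + 0.2301×7.83 + 0.1890×2.25 = 10.4050 per 10000.
Norvale: 0.3007×26.69 + 0.2802×11.92 + 0.2301×6.99 + 0.1890×3.00 = 13.5401 per 10000.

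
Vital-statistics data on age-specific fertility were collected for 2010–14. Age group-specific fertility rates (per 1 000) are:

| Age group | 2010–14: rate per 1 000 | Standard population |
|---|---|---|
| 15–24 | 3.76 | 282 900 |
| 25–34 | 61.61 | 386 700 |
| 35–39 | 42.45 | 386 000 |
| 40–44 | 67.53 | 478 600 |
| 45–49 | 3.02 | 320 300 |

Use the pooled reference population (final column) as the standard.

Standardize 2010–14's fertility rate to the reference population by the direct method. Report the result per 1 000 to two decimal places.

Standard total = 1 854 500; weights = 0.1525, 0.2085, 0.2081, 0.2581, 0.1727.
Standardized rate: 0.1525×3.76 + 0.2085×61.61 + 0.2081×42.45 + 0.2581×67.53 + 0.1727×3.02 = 40.2055 per 1 000.

40.21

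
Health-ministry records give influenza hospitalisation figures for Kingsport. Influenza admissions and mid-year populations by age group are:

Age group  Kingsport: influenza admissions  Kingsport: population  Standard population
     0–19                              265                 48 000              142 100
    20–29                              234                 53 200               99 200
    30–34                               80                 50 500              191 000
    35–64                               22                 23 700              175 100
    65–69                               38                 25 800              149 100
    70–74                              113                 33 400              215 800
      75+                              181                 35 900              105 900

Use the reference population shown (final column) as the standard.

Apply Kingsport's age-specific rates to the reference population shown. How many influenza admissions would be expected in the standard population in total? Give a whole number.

3170

Age-specific rates per 100 000 for Kingsport: 552.08, 439.85, 158.42, 92.83, 147.29, 338.32, 504.18.
Expected influenza admissions = Σ (standard pop × age-specific rate ÷ 100 000)
= 142 100×552.08/100 000 + 99 200×439.85/100 000 + 191 000×158.42/100 000 + 175 100×92.83/100 000 + 149 100×147.29/100 000 + 215 800×338.32/100 000 + 105 900×504.18/100 000
= 784.51 + 436.33 + 302.57 + 162.54 + 219.60 + 730.10 + 533.92 = 3169.59.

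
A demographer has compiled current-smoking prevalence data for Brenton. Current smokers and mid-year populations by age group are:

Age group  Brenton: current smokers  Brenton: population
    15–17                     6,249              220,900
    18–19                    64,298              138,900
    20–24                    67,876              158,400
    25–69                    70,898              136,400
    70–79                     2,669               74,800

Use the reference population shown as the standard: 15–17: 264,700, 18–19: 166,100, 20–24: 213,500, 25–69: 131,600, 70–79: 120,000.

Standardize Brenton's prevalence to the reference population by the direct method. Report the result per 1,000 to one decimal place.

277.4

Age-specific rates per 1,000 for Brenton: 28.289, 462.909, 428.510, 519.780, 35.682.
Standard total = 895,900; weights = 0.2955, 0.1854, 0.2383, 0.1469, 0.1339.
Standardized rate: 0.2955×28.289 + 0.1854×462.909 + 0.2383×428.510 + 0.1469×519.780 + 0.1339×35.682 = 277.4293 per 1,000.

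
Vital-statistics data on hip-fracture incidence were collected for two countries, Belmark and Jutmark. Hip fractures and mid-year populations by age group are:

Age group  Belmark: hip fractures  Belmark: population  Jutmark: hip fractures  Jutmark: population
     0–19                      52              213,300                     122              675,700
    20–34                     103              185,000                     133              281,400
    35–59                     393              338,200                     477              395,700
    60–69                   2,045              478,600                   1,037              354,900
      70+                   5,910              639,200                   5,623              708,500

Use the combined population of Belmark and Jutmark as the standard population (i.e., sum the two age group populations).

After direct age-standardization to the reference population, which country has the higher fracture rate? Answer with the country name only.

Age-specific rates per 100,000 for Belmark: 24.38, 55.68, 116.20, 427.29, 924.59.
For Jutmark: 18.06, 47.26, 120.55, 292.19, 793.65.
Combined standard total = 4,270,500; weights = 0.2082, 0.1092, 0.1719, 0.1952, 0.3156.
Belmark: 0.2082×24.38 + 0.1092×55.68 + 0.1719×116.20 + 0.1952×427.29 + 0.3156×924.59 = 406.3085 per 100,000.
Jutmark: 0.2082×18.06 + 0.1092×47.26 + 0.1719×120.55 + 0.1952×292.19 + 0.3156×793.65 = 337.1287 per 100,000.

Belmark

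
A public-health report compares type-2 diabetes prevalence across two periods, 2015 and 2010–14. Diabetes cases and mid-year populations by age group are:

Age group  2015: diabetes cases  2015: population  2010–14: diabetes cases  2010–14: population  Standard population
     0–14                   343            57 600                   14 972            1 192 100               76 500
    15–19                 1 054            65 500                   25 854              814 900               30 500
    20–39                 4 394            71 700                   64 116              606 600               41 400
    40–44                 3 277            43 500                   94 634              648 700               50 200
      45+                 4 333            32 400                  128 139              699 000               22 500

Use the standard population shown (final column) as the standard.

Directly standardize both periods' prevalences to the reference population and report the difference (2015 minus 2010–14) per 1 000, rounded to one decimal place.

-33.8

Age-specific rates per 1 000 for 2015: 5.955, 16.092, 61.283, 75.333, 133.735.
For 2010–14: 12.559, 31.727, 105.697, 145.883, 183.318.
Standard total = 221 100; weights = 0.3460, 0.1379, 0.1872, 0.2270, 0.1018.
2015: 0.3460×5.955 + 0.1379×16.092 + 0.1872×61.283 + 0.2270×75.333 + 0.1018×133.735 = 46.4687 per 1 000.
2010–14: 0.3460×12.559 + 0.1379×31.727 + 0.1872×105.697 + 0.2270×145.883 + 0.1018×183.318 = 80.2907 per 1 000.
Difference = 46.4687 − 80.2907 = -33.8220.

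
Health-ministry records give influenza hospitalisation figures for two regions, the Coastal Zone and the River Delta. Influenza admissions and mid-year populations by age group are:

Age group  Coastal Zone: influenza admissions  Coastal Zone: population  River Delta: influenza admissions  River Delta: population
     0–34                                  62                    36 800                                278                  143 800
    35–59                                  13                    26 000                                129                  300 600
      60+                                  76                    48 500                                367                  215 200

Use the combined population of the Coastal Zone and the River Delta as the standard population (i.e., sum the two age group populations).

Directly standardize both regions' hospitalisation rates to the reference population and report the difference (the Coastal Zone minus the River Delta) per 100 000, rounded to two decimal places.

Age-specific rates per 100 000 for the Coastal Zone: 168.48, 50.00, 156.70.
For the River Delta: 193.32, 42.91, 170.54.
Combined standard total = 770 900; weights = 0.2343, 0.4237, 0.3421.
The Coastal Zone: 0.2343×168.48 + 0.4237×50.00 + 0.3421×156.70 = 114.2551 per 100 000.
The River Delta: 0.2343×193.32 + 0.4237×42.91 + 0.3421×170.54 = 121.8073 per 100 000.
Difference = 114.2551 − 121.8073 = -7.5522.

-7.55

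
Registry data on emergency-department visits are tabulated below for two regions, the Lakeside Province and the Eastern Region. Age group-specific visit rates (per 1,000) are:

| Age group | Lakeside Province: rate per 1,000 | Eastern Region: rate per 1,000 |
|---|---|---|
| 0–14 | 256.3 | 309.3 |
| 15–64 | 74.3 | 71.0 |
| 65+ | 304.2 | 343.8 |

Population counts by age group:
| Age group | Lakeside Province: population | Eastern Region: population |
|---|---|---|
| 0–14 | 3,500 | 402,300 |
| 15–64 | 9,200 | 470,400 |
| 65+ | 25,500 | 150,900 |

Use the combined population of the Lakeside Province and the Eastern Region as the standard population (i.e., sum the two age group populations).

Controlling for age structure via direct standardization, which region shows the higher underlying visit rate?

Eastern Region

Combined standard total = 1,061,800; weights = 0.3822, 0.4517, 0.1661.
The Lakeside Province: 0.3822×256.3 + 0.4517×74.3 + 0.1661×304.2 = 182.0510 per 1,000.
The Eastern Region: 0.3822×309.3 + 0.4517×71.0 + 0.1661×343.8 = 207.3949 per 1,000.
The crude rates (244.44 vs 204.87) would put the Lakeside Province higher, but that reflects its age composition; once standardized to a common age structure, the Eastern Region has the higher underlying rate.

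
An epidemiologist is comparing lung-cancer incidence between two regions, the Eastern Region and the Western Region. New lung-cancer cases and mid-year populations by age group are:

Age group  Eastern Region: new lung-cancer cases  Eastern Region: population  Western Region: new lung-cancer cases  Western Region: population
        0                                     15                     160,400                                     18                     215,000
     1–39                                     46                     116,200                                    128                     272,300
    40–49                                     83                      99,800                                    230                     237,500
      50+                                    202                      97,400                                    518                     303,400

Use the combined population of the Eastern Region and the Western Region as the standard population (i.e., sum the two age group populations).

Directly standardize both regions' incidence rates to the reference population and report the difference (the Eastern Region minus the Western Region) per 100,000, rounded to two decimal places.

5.04

Age-specific rates per 100,000 for the Eastern Region: 9.35, 39.59, 83.17, 207.39.
For the Western Region: 8.37, 47.01, 96.84, 170.73.
Combined standard total = 1,502,000; weights = 0.2499, 0.2587, 0.2246, 0.2668.
The Eastern Region: 0.2499×9.35 + 0.2587×39.59 + 0.2246×83.17 + 0.2668×207.39 = 86.5945 per 100,000.
The Western Region: 0.2499×8.37 + 0.2587×47.01 + 0.2246×96.84 + 0.2668×170.73 = 81.5574 per 100,000.
Difference = 86.5945 − 81.5574 = 5.0371.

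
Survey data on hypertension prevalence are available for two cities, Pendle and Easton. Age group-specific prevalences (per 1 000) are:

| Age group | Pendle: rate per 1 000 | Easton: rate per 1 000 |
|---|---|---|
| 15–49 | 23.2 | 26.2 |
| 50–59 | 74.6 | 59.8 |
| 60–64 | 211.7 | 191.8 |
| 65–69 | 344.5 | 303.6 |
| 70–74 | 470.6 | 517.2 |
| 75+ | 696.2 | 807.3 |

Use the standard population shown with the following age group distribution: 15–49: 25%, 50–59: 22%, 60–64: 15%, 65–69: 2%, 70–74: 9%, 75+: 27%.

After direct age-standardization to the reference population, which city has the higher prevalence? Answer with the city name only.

Easton

Standard weights: 0.25, 0.22, 0.15, 0.02, 0.09, 0.27.
Pendle: 0.2500×23.2 + 0.2200×74.6 + 0.1500×211.7 + 0.0200×344.5 + 0.0900×470.6 + 0.2700×696.2 = 291.1850 per 1 000.
Easton: 0.2500×26.2 + 0.2200×59.8 + 0.1500×191.8 + 0.0200×303.6 + 0.0900×517.2 + 0.2700×807.3 = 319.0670 per 1 000.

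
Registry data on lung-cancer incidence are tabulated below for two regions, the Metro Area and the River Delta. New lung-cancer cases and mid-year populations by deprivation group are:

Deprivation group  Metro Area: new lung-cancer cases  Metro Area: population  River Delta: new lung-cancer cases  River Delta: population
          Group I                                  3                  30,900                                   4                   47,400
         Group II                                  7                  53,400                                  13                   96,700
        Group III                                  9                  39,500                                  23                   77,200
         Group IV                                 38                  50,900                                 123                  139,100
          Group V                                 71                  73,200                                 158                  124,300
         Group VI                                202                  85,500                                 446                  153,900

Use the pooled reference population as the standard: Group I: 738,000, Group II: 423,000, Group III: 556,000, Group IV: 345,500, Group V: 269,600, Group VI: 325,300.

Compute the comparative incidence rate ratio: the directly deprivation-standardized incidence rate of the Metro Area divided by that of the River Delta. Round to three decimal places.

0.822

Deprivation-specific rates per 100,000 for the Metro Area: 9.71, 13.11, 22.78, 74.66, 96.99, 236.26.
For the River Delta: 8.44, 13.44, 29.79, 88.43, 127.11, 289.80.
Standard total = 2,657,400; weights = 0.2777, 0.1592, 0.2092, 0.1300, 0.1015, 0.1224.
The Metro Area: 0.2777×9.71 + 0.1592×13.11 + 0.2092×22.78 + 0.1300×74.66 + 0.1015×96.99 + 0.1224×236.26 = 58.0177 per 100,000.
The River Delta: 0.2777×8.44 + 0.1592×13.44 + 0.2092×29.79 + 0.1300×88.43 + 0.1015×127.11 + 0.1224×289.80 = 70.5845 per 100,000.
Ratio = 58.0177 ÷ 70.5845 = 0.82196.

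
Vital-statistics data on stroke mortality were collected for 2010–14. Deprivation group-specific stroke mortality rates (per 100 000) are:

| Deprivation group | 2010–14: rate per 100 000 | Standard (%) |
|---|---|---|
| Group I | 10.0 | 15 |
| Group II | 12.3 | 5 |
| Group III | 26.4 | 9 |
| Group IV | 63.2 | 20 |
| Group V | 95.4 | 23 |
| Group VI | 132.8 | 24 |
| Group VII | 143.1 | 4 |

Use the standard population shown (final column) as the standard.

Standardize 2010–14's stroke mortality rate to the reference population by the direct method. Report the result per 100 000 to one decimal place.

76.7

Standard weights: 0.15, 0.05, 0.09, 0.20, 0.23, 0.24, 0.04.
Standardized rate: 0.1500×10.0 + 0.0500×12.3 + 0.0900×26.4 + 0.2000×63.2 + 0.2300×95.4 + 0.2400×132.8 + 0.0400×143.1 = 76.6690 per 100 000.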